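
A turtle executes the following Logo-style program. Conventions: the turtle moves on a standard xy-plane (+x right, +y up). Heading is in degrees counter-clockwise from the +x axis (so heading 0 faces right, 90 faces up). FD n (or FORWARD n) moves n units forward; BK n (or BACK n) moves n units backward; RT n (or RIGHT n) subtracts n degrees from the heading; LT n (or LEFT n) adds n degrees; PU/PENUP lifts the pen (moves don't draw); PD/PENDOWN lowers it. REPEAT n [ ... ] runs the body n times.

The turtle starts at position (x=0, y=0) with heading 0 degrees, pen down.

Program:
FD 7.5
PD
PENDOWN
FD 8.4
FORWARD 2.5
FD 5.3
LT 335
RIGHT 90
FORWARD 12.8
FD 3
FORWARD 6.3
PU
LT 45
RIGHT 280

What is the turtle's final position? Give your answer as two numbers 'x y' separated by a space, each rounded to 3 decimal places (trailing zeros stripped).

Answer: 14.36 -20.029

Derivation:
Executing turtle program step by step:
Start: pos=(0,0), heading=0, pen down
FD 7.5: (0,0) -> (7.5,0) [heading=0, draw]
PD: pen down
PD: pen down
FD 8.4: (7.5,0) -> (15.9,0) [heading=0, draw]
FD 2.5: (15.9,0) -> (18.4,0) [heading=0, draw]
FD 5.3: (18.4,0) -> (23.7,0) [heading=0, draw]
LT 335: heading 0 -> 335
RT 90: heading 335 -> 245
FD 12.8: (23.7,0) -> (18.29,-11.601) [heading=245, draw]
FD 3: (18.29,-11.601) -> (17.023,-14.32) [heading=245, draw]
FD 6.3: (17.023,-14.32) -> (14.36,-20.029) [heading=245, draw]
PU: pen up
LT 45: heading 245 -> 290
RT 280: heading 290 -> 10
Final: pos=(14.36,-20.029), heading=10, 7 segment(s) drawn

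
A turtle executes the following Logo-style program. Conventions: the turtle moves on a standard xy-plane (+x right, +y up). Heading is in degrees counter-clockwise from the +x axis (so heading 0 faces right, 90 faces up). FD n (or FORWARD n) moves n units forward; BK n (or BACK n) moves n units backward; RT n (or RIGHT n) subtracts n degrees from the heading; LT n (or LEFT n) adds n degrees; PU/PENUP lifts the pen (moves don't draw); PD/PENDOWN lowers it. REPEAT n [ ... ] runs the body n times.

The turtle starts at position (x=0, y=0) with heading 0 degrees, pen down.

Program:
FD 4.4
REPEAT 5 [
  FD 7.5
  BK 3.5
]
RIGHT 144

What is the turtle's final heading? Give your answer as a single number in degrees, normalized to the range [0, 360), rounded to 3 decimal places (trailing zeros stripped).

Answer: 216

Derivation:
Executing turtle program step by step:
Start: pos=(0,0), heading=0, pen down
FD 4.4: (0,0) -> (4.4,0) [heading=0, draw]
REPEAT 5 [
  -- iteration 1/5 --
  FD 7.5: (4.4,0) -> (11.9,0) [heading=0, draw]
  BK 3.5: (11.9,0) -> (8.4,0) [heading=0, draw]
  -- iteration 2/5 --
  FD 7.5: (8.4,0) -> (15.9,0) [heading=0, draw]
  BK 3.5: (15.9,0) -> (12.4,0) [heading=0, draw]
  -- iteration 3/5 --
  FD 7.5: (12.4,0) -> (19.9,0) [heading=0, draw]
  BK 3.5: (19.9,0) -> (16.4,0) [heading=0, draw]
  -- iteration 4/5 --
  FD 7.5: (16.4,0) -> (23.9,0) [heading=0, draw]
  BK 3.5: (23.9,0) -> (20.4,0) [heading=0, draw]
  -- iteration 5/5 --
  FD 7.5: (20.4,0) -> (27.9,0) [heading=0, draw]
  BK 3.5: (27.9,0) -> (24.4,0) [heading=0, draw]
]
RT 144: heading 0 -> 216
Final: pos=(24.4,0), heading=216, 11 segment(s) drawn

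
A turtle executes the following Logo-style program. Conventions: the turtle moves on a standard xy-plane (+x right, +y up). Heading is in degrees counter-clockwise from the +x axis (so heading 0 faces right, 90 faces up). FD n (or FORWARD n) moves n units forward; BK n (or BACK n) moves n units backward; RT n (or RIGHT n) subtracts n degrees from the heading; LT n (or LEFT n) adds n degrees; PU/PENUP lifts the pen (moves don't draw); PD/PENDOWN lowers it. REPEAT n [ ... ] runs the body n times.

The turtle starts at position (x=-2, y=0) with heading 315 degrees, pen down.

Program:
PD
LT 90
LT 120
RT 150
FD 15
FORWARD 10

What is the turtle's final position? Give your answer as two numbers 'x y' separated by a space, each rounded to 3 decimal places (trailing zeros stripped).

Executing turtle program step by step:
Start: pos=(-2,0), heading=315, pen down
PD: pen down
LT 90: heading 315 -> 45
LT 120: heading 45 -> 165
RT 150: heading 165 -> 15
FD 15: (-2,0) -> (12.489,3.882) [heading=15, draw]
FD 10: (12.489,3.882) -> (22.148,6.47) [heading=15, draw]
Final: pos=(22.148,6.47), heading=15, 2 segment(s) drawn

Answer: 22.148 6.47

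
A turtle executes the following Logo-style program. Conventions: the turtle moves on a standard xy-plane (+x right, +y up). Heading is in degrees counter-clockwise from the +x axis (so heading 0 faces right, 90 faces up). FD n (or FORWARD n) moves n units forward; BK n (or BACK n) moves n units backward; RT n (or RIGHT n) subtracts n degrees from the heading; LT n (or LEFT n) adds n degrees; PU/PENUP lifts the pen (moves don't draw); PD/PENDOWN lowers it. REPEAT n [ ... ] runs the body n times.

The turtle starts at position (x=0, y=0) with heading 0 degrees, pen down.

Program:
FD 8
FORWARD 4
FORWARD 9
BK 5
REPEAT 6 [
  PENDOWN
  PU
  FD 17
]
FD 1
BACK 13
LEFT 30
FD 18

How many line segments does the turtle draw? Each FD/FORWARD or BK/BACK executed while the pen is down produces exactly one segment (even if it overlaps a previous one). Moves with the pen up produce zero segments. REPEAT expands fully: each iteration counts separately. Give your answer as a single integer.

Answer: 4

Derivation:
Executing turtle program step by step:
Start: pos=(0,0), heading=0, pen down
FD 8: (0,0) -> (8,0) [heading=0, draw]
FD 4: (8,0) -> (12,0) [heading=0, draw]
FD 9: (12,0) -> (21,0) [heading=0, draw]
BK 5: (21,0) -> (16,0) [heading=0, draw]
REPEAT 6 [
  -- iteration 1/6 --
  PD: pen down
  PU: pen up
  FD 17: (16,0) -> (33,0) [heading=0, move]
  -- iteration 2/6 --
  PD: pen down
  PU: pen up
  FD 17: (33,0) -> (50,0) [heading=0, move]
  -- iteration 3/6 --
  PD: pen down
  PU: pen up
  FD 17: (50,0) -> (67,0) [heading=0, move]
  -- iteration 4/6 --
  PD: pen down
  PU: pen up
  FD 17: (67,0) -> (84,0) [heading=0, move]
  -- iteration 5/6 --
  PD: pen down
  PU: pen up
  FD 17: (84,0) -> (101,0) [heading=0, move]
  -- iteration 6/6 --
  PD: pen down
  PU: pen up
  FD 17: (101,0) -> (118,0) [heading=0, move]
]
FD 1: (118,0) -> (119,0) [heading=0, move]
BK 13: (119,0) -> (106,0) [heading=0, move]
LT 30: heading 0 -> 30
FD 18: (106,0) -> (121.588,9) [heading=30, move]
Final: pos=(121.588,9), heading=30, 4 segment(s) drawn
Segments drawn: 4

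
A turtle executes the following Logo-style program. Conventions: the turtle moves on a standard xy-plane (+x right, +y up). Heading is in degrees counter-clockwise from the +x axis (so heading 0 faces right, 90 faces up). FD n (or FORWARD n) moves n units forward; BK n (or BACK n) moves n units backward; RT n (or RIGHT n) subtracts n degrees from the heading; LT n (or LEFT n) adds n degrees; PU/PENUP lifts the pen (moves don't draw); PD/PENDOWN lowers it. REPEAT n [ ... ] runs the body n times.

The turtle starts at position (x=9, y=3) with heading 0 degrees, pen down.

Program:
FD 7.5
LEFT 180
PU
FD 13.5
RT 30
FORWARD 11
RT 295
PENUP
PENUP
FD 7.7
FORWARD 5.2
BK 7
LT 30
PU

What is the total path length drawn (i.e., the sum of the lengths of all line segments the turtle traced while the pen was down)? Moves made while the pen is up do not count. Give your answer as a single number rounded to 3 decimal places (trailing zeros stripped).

Executing turtle program step by step:
Start: pos=(9,3), heading=0, pen down
FD 7.5: (9,3) -> (16.5,3) [heading=0, draw]
LT 180: heading 0 -> 180
PU: pen up
FD 13.5: (16.5,3) -> (3,3) [heading=180, move]
RT 30: heading 180 -> 150
FD 11: (3,3) -> (-6.526,8.5) [heading=150, move]
RT 295: heading 150 -> 215
PU: pen up
PU: pen up
FD 7.7: (-6.526,8.5) -> (-12.834,4.083) [heading=215, move]
FD 5.2: (-12.834,4.083) -> (-17.093,1.101) [heading=215, move]
BK 7: (-17.093,1.101) -> (-11.359,5.116) [heading=215, move]
LT 30: heading 215 -> 245
PU: pen up
Final: pos=(-11.359,5.116), heading=245, 1 segment(s) drawn

Segment lengths:
  seg 1: (9,3) -> (16.5,3), length = 7.5
Total = 7.5

Answer: 7.5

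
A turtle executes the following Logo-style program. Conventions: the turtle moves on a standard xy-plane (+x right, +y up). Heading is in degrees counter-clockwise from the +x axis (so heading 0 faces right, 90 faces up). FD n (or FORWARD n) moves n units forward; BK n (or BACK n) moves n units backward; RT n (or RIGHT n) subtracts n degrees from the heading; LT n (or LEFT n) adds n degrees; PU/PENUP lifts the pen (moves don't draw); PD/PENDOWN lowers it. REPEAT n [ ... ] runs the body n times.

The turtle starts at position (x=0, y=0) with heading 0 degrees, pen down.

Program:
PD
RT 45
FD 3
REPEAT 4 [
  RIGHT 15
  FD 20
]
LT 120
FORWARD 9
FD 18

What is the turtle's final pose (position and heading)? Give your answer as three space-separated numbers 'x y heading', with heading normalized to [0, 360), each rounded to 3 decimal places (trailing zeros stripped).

Executing turtle program step by step:
Start: pos=(0,0), heading=0, pen down
PD: pen down
RT 45: heading 0 -> 315
FD 3: (0,0) -> (2.121,-2.121) [heading=315, draw]
REPEAT 4 [
  -- iteration 1/4 --
  RT 15: heading 315 -> 300
  FD 20: (2.121,-2.121) -> (12.121,-19.442) [heading=300, draw]
  -- iteration 2/4 --
  RT 15: heading 300 -> 285
  FD 20: (12.121,-19.442) -> (17.298,-38.76) [heading=285, draw]
  -- iteration 3/4 --
  RT 15: heading 285 -> 270
  FD 20: (17.298,-38.76) -> (17.298,-58.76) [heading=270, draw]
  -- iteration 4/4 --
  RT 15: heading 270 -> 255
  FD 20: (17.298,-58.76) -> (12.121,-78.079) [heading=255, draw]
]
LT 120: heading 255 -> 15
FD 9: (12.121,-78.079) -> (20.815,-75.749) [heading=15, draw]
FD 18: (20.815,-75.749) -> (38.201,-71.091) [heading=15, draw]
Final: pos=(38.201,-71.091), heading=15, 7 segment(s) drawn

Answer: 38.201 -71.091 15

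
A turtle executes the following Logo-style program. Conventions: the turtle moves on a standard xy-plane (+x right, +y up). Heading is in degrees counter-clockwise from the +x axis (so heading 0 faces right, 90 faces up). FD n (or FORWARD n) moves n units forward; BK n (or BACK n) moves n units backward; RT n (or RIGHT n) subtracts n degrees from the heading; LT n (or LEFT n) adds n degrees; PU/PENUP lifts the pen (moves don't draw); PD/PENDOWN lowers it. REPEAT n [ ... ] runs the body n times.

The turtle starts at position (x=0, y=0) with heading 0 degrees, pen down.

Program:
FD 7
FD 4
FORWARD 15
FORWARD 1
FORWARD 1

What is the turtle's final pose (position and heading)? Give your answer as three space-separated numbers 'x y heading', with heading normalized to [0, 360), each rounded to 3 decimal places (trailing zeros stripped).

Executing turtle program step by step:
Start: pos=(0,0), heading=0, pen down
FD 7: (0,0) -> (7,0) [heading=0, draw]
FD 4: (7,0) -> (11,0) [heading=0, draw]
FD 15: (11,0) -> (26,0) [heading=0, draw]
FD 1: (26,0) -> (27,0) [heading=0, draw]
FD 1: (27,0) -> (28,0) [heading=0, draw]
Final: pos=(28,0), heading=0, 5 segment(s) drawn

Answer: 28 0 0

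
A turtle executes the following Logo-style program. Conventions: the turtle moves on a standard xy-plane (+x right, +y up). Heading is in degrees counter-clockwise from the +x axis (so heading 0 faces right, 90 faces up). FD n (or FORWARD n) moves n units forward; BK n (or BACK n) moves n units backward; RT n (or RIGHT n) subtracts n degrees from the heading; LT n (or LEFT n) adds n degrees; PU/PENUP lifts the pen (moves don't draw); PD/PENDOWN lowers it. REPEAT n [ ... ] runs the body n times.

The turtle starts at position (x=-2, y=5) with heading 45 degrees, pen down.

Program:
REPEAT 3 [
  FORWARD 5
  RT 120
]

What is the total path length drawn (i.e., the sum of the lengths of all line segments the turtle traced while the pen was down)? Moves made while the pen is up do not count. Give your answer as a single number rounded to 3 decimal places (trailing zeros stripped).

Answer: 15

Derivation:
Executing turtle program step by step:
Start: pos=(-2,5), heading=45, pen down
REPEAT 3 [
  -- iteration 1/3 --
  FD 5: (-2,5) -> (1.536,8.536) [heading=45, draw]
  RT 120: heading 45 -> 285
  -- iteration 2/3 --
  FD 5: (1.536,8.536) -> (2.83,3.706) [heading=285, draw]
  RT 120: heading 285 -> 165
  -- iteration 3/3 --
  FD 5: (2.83,3.706) -> (-2,5) [heading=165, draw]
  RT 120: heading 165 -> 45
]
Final: pos=(-2,5), heading=45, 3 segment(s) drawn

Segment lengths:
  seg 1: (-2,5) -> (1.536,8.536), length = 5
  seg 2: (1.536,8.536) -> (2.83,3.706), length = 5
  seg 3: (2.83,3.706) -> (-2,5), length = 5
Total = 15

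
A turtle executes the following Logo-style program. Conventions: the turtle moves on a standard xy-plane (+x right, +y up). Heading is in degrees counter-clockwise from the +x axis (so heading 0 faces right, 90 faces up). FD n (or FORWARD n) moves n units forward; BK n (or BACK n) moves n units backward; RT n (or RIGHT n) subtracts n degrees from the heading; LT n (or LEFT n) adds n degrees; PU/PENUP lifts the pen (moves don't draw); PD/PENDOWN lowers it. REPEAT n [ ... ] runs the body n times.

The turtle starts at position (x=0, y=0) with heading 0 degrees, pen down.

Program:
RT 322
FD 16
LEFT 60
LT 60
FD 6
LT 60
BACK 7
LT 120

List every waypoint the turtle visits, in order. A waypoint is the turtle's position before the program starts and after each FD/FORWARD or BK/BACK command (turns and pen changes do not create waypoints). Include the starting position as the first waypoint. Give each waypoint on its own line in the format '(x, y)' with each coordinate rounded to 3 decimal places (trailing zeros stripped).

Executing turtle program step by step:
Start: pos=(0,0), heading=0, pen down
RT 322: heading 0 -> 38
FD 16: (0,0) -> (12.608,9.851) [heading=38, draw]
LT 60: heading 38 -> 98
LT 60: heading 98 -> 158
FD 6: (12.608,9.851) -> (7.045,12.098) [heading=158, draw]
LT 60: heading 158 -> 218
BK 7: (7.045,12.098) -> (12.561,16.408) [heading=218, draw]
LT 120: heading 218 -> 338
Final: pos=(12.561,16.408), heading=338, 3 segment(s) drawn
Waypoints (4 total):
(0, 0)
(12.608, 9.851)
(7.045, 12.098)
(12.561, 16.408)

Answer: (0, 0)
(12.608, 9.851)
(7.045, 12.098)
(12.561, 16.408)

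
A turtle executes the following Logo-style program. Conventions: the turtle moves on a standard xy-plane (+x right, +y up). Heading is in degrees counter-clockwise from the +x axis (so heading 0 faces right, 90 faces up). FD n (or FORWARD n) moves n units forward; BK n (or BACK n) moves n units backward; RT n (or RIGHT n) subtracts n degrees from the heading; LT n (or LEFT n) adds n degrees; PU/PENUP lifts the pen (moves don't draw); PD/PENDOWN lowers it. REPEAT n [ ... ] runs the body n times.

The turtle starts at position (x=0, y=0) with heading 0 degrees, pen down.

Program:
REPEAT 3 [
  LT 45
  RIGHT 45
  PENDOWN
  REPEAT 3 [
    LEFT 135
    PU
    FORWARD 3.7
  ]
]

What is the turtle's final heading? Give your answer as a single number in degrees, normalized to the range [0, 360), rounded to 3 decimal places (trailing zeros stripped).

Answer: 135

Derivation:
Executing turtle program step by step:
Start: pos=(0,0), heading=0, pen down
REPEAT 3 [
  -- iteration 1/3 --
  LT 45: heading 0 -> 45
  RT 45: heading 45 -> 0
  PD: pen down
  REPEAT 3 [
    -- iteration 1/3 --
    LT 135: heading 0 -> 135
    PU: pen up
    FD 3.7: (0,0) -> (-2.616,2.616) [heading=135, move]
    -- iteration 2/3 --
    LT 135: heading 135 -> 270
    PU: pen up
    FD 3.7: (-2.616,2.616) -> (-2.616,-1.084) [heading=270, move]
    -- iteration 3/3 --
    LT 135: heading 270 -> 45
    PU: pen up
    FD 3.7: (-2.616,-1.084) -> (0,1.533) [heading=45, move]
  ]
  -- iteration 2/3 --
  LT 45: heading 45 -> 90
  RT 45: heading 90 -> 45
  PD: pen down
  REPEAT 3 [
    -- iteration 1/3 --
    LT 135: heading 45 -> 180
    PU: pen up
    FD 3.7: (0,1.533) -> (-3.7,1.533) [heading=180, move]
    -- iteration 2/3 --
    LT 135: heading 180 -> 315
    PU: pen up
    FD 3.7: (-3.7,1.533) -> (-1.084,-1.084) [heading=315, move]
    -- iteration 3/3 --
    LT 135: heading 315 -> 90
    PU: pen up
    FD 3.7: (-1.084,-1.084) -> (-1.084,2.616) [heading=90, move]
  ]
  -- iteration 3/3 --
  LT 45: heading 90 -> 135
  RT 45: heading 135 -> 90
  PD: pen down
  REPEAT 3 [
    -- iteration 1/3 --
    LT 135: heading 90 -> 225
    PU: pen up
    FD 3.7: (-1.084,2.616) -> (-3.7,0) [heading=225, move]
    -- iteration 2/3 --
    LT 135: heading 225 -> 0
    PU: pen up
    FD 3.7: (-3.7,0) -> (0,0) [heading=0, move]
    -- iteration 3/3 --
    LT 135: heading 0 -> 135
    PU: pen up
    FD 3.7: (0,0) -> (-2.616,2.616) [heading=135, move]
  ]
]
Final: pos=(-2.616,2.616), heading=135, 0 segment(s) drawn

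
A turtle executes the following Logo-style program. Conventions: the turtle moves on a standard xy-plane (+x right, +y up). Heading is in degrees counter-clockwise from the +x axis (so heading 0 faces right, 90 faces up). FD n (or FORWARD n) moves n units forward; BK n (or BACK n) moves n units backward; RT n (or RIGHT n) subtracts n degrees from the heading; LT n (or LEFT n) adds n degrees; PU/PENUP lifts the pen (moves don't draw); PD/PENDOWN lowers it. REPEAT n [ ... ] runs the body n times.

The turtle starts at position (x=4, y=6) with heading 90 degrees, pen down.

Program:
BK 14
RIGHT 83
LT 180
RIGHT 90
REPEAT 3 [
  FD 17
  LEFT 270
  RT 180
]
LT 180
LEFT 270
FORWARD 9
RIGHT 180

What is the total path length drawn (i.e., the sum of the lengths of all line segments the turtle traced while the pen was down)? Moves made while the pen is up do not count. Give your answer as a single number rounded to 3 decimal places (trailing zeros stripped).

Answer: 74

Derivation:
Executing turtle program step by step:
Start: pos=(4,6), heading=90, pen down
BK 14: (4,6) -> (4,-8) [heading=90, draw]
RT 83: heading 90 -> 7
LT 180: heading 7 -> 187
RT 90: heading 187 -> 97
REPEAT 3 [
  -- iteration 1/3 --
  FD 17: (4,-8) -> (1.928,8.873) [heading=97, draw]
  LT 270: heading 97 -> 7
  RT 180: heading 7 -> 187
  -- iteration 2/3 --
  FD 17: (1.928,8.873) -> (-14.945,6.802) [heading=187, draw]
  LT 270: heading 187 -> 97
  RT 180: heading 97 -> 277
  -- iteration 3/3 --
  FD 17: (-14.945,6.802) -> (-12.873,-10.072) [heading=277, draw]
  LT 270: heading 277 -> 187
  RT 180: heading 187 -> 7
]
LT 180: heading 7 -> 187
LT 270: heading 187 -> 97
FD 9: (-12.873,-10.072) -> (-13.97,-1.139) [heading=97, draw]
RT 180: heading 97 -> 277
Final: pos=(-13.97,-1.139), heading=277, 5 segment(s) drawn

Segment lengths:
  seg 1: (4,6) -> (4,-8), length = 14
  seg 2: (4,-8) -> (1.928,8.873), length = 17
  seg 3: (1.928,8.873) -> (-14.945,6.802), length = 17
  seg 4: (-14.945,6.802) -> (-12.873,-10.072), length = 17
  seg 5: (-12.873,-10.072) -> (-13.97,-1.139), length = 9
Total = 74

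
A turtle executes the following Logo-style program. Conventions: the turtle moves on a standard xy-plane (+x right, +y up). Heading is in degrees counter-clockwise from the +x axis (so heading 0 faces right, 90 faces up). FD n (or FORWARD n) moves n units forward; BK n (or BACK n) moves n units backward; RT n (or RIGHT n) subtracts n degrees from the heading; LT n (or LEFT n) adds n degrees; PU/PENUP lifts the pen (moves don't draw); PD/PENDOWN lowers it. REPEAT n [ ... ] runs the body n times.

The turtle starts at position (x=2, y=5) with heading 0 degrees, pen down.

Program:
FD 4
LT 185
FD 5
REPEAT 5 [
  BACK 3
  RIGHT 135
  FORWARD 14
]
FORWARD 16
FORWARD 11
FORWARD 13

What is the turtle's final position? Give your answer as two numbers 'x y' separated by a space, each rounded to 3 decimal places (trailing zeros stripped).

Answer: -20.142 -31.043

Derivation:
Executing turtle program step by step:
Start: pos=(2,5), heading=0, pen down
FD 4: (2,5) -> (6,5) [heading=0, draw]
LT 185: heading 0 -> 185
FD 5: (6,5) -> (1.019,4.564) [heading=185, draw]
REPEAT 5 [
  -- iteration 1/5 --
  BK 3: (1.019,4.564) -> (4.008,4.826) [heading=185, draw]
  RT 135: heading 185 -> 50
  FD 14: (4.008,4.826) -> (13.007,15.55) [heading=50, draw]
  -- iteration 2/5 --
  BK 3: (13.007,15.55) -> (11.078,13.252) [heading=50, draw]
  RT 135: heading 50 -> 275
  FD 14: (11.078,13.252) -> (12.298,-0.695) [heading=275, draw]
  -- iteration 3/5 --
  BK 3: (12.298,-0.695) -> (12.037,2.294) [heading=275, draw]
  RT 135: heading 275 -> 140
  FD 14: (12.037,2.294) -> (1.312,11.293) [heading=140, draw]
  -- iteration 4/5 --
  BK 3: (1.312,11.293) -> (3.61,9.365) [heading=140, draw]
  RT 135: heading 140 -> 5
  FD 14: (3.61,9.365) -> (17.557,10.585) [heading=5, draw]
  -- iteration 5/5 --
  BK 3: (17.557,10.585) -> (14.569,10.323) [heading=5, draw]
  RT 135: heading 5 -> 230
  FD 14: (14.569,10.323) -> (5.57,-0.401) [heading=230, draw]
]
FD 16: (5.57,-0.401) -> (-4.715,-12.658) [heading=230, draw]
FD 11: (-4.715,-12.658) -> (-11.786,-21.084) [heading=230, draw]
FD 13: (-11.786,-21.084) -> (-20.142,-31.043) [heading=230, draw]
Final: pos=(-20.142,-31.043), heading=230, 15 segment(s) drawn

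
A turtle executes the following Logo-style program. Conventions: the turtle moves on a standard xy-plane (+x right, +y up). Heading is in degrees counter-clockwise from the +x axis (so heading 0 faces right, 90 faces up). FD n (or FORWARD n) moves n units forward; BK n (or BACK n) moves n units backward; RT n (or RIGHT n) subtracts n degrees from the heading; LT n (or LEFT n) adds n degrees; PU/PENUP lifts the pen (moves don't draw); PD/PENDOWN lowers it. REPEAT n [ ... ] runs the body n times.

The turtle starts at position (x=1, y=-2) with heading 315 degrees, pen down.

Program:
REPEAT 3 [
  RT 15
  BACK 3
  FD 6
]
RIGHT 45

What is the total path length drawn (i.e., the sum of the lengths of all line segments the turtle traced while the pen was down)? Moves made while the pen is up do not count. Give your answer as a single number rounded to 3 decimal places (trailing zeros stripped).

Answer: 27

Derivation:
Executing turtle program step by step:
Start: pos=(1,-2), heading=315, pen down
REPEAT 3 [
  -- iteration 1/3 --
  RT 15: heading 315 -> 300
  BK 3: (1,-2) -> (-0.5,0.598) [heading=300, draw]
  FD 6: (-0.5,0.598) -> (2.5,-4.598) [heading=300, draw]
  -- iteration 2/3 --
  RT 15: heading 300 -> 285
  BK 3: (2.5,-4.598) -> (1.724,-1.7) [heading=285, draw]
  FD 6: (1.724,-1.7) -> (3.276,-7.496) [heading=285, draw]
  -- iteration 3/3 --
  RT 15: heading 285 -> 270
  BK 3: (3.276,-7.496) -> (3.276,-4.496) [heading=270, draw]
  FD 6: (3.276,-4.496) -> (3.276,-10.496) [heading=270, draw]
]
RT 45: heading 270 -> 225
Final: pos=(3.276,-10.496), heading=225, 6 segment(s) drawn

Segment lengths:
  seg 1: (1,-2) -> (-0.5,0.598), length = 3
  seg 2: (-0.5,0.598) -> (2.5,-4.598), length = 6
  seg 3: (2.5,-4.598) -> (1.724,-1.7), length = 3
  seg 4: (1.724,-1.7) -> (3.276,-7.496), length = 6
  seg 5: (3.276,-7.496) -> (3.276,-4.496), length = 3
  seg 6: (3.276,-4.496) -> (3.276,-10.496), length = 6
Total = 27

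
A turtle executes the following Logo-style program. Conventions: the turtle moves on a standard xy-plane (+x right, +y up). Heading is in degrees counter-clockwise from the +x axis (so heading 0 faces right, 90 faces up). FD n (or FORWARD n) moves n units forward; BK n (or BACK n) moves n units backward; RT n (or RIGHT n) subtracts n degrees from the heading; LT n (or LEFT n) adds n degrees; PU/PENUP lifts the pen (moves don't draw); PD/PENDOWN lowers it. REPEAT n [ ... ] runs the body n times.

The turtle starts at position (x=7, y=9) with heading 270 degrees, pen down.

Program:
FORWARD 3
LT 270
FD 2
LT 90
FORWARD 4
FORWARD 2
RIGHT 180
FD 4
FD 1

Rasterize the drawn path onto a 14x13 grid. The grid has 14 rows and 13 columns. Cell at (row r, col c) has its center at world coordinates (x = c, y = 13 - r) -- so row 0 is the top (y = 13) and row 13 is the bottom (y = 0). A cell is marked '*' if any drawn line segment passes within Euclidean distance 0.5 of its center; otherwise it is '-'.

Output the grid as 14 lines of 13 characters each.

Answer: -------------
-------------
-------------
-------------
-------*-----
-------*-----
-------*-----
-----***-----
-----*-------
-----*-------
-----*-------
-----*-------
-----*-------
-----*-------

Derivation:
Segment 0: (7,9) -> (7,6)
Segment 1: (7,6) -> (5,6)
Segment 2: (5,6) -> (5,2)
Segment 3: (5,2) -> (5,0)
Segment 4: (5,0) -> (5,4)
Segment 5: (5,4) -> (5,5)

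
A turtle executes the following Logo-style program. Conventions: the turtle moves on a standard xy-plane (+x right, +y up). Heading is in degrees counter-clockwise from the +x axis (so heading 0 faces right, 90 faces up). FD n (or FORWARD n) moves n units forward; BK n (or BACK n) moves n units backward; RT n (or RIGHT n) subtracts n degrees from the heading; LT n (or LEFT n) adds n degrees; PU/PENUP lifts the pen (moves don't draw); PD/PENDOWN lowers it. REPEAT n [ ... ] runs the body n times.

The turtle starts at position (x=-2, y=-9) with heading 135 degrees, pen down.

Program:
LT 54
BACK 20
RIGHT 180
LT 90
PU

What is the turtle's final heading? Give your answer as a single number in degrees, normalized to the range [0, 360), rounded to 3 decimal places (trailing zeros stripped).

Answer: 99

Derivation:
Executing turtle program step by step:
Start: pos=(-2,-9), heading=135, pen down
LT 54: heading 135 -> 189
BK 20: (-2,-9) -> (17.754,-5.871) [heading=189, draw]
RT 180: heading 189 -> 9
LT 90: heading 9 -> 99
PU: pen up
Final: pos=(17.754,-5.871), heading=99, 1 segment(s) drawn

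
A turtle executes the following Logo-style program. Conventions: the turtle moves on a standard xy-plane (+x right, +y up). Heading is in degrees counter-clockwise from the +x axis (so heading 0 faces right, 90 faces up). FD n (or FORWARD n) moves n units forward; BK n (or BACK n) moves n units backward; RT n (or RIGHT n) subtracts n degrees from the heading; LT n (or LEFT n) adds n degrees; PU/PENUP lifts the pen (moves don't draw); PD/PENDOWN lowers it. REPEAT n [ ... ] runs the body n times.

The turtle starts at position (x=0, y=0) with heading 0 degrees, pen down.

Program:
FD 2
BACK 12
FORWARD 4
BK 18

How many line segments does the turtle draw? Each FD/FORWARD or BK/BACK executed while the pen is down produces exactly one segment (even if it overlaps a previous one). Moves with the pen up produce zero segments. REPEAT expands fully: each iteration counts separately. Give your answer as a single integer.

Executing turtle program step by step:
Start: pos=(0,0), heading=0, pen down
FD 2: (0,0) -> (2,0) [heading=0, draw]
BK 12: (2,0) -> (-10,0) [heading=0, draw]
FD 4: (-10,0) -> (-6,0) [heading=0, draw]
BK 18: (-6,0) -> (-24,0) [heading=0, draw]
Final: pos=(-24,0), heading=0, 4 segment(s) drawn
Segments drawn: 4

Answer: 4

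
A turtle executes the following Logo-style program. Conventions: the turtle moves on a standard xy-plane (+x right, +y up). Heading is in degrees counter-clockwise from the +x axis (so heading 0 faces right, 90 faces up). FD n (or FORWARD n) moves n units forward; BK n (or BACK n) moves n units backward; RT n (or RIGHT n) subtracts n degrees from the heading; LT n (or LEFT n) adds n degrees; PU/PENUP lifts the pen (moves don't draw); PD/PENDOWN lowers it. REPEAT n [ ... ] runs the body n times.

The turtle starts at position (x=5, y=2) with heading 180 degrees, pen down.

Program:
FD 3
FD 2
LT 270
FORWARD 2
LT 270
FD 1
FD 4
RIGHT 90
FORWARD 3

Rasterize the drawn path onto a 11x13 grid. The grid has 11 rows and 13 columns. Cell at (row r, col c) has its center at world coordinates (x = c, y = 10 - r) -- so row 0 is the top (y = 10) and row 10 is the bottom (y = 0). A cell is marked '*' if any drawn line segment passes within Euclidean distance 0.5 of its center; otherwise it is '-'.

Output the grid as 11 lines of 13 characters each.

Segment 0: (5,2) -> (2,2)
Segment 1: (2,2) -> (0,2)
Segment 2: (0,2) -> (0,4)
Segment 3: (0,4) -> (1,4)
Segment 4: (1,4) -> (5,4)
Segment 5: (5,4) -> (5,1)

Answer: -------------
-------------
-------------
-------------
-------------
-------------
******-------
*----*-------
******-------
-----*-------
-------------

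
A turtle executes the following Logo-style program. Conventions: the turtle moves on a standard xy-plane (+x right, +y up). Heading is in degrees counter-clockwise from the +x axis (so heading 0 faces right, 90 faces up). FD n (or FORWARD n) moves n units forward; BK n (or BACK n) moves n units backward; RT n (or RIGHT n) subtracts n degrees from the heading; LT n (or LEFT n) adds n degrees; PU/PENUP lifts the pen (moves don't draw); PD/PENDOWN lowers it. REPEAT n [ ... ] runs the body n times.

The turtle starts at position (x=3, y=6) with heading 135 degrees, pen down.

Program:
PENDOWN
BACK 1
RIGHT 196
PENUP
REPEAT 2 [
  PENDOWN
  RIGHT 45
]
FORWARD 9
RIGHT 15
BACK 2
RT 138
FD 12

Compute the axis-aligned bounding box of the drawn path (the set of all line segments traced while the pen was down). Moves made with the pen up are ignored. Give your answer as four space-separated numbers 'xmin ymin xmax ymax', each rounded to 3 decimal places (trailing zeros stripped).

Answer: -4.164 0.93 4.486 11.362

Derivation:
Executing turtle program step by step:
Start: pos=(3,6), heading=135, pen down
PD: pen down
BK 1: (3,6) -> (3.707,5.293) [heading=135, draw]
RT 196: heading 135 -> 299
PU: pen up
REPEAT 2 [
  -- iteration 1/2 --
  PD: pen down
  RT 45: heading 299 -> 254
  -- iteration 2/2 --
  PD: pen down
  RT 45: heading 254 -> 209
]
FD 9: (3.707,5.293) -> (-4.164,0.93) [heading=209, draw]
RT 15: heading 209 -> 194
BK 2: (-4.164,0.93) -> (-2.224,1.413) [heading=194, draw]
RT 138: heading 194 -> 56
FD 12: (-2.224,1.413) -> (4.486,11.362) [heading=56, draw]
Final: pos=(4.486,11.362), heading=56, 4 segment(s) drawn

Segment endpoints: x in {-4.164, -2.224, 3, 3.707, 4.486}, y in {0.93, 1.413, 5.293, 6, 11.362}
xmin=-4.164, ymin=0.93, xmax=4.486, ymax=11.362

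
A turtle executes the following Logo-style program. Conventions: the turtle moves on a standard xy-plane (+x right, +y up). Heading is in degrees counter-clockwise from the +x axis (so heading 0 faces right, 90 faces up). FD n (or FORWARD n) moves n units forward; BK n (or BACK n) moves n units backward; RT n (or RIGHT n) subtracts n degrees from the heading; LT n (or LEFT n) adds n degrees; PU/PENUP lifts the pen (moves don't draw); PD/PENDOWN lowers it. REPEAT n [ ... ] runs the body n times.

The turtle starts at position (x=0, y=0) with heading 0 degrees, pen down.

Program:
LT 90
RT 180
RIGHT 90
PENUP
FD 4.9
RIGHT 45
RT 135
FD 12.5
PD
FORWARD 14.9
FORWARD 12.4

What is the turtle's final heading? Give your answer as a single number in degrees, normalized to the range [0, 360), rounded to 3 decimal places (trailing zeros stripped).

Answer: 0

Derivation:
Executing turtle program step by step:
Start: pos=(0,0), heading=0, pen down
LT 90: heading 0 -> 90
RT 180: heading 90 -> 270
RT 90: heading 270 -> 180
PU: pen up
FD 4.9: (0,0) -> (-4.9,0) [heading=180, move]
RT 45: heading 180 -> 135
RT 135: heading 135 -> 0
FD 12.5: (-4.9,0) -> (7.6,0) [heading=0, move]
PD: pen down
FD 14.9: (7.6,0) -> (22.5,0) [heading=0, draw]
FD 12.4: (22.5,0) -> (34.9,0) [heading=0, draw]
Final: pos=(34.9,0), heading=0, 2 segment(s) drawn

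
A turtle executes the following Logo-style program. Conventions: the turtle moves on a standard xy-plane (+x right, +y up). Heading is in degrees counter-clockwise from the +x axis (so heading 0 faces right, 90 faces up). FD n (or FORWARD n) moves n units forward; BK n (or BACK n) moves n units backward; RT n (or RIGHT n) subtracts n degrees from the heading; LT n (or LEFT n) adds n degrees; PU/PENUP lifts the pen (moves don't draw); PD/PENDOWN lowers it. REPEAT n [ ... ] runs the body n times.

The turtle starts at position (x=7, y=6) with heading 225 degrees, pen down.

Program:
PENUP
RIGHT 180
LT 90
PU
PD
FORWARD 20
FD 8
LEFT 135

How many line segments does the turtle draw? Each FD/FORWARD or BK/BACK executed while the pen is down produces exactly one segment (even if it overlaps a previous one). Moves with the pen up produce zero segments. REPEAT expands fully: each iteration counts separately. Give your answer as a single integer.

Executing turtle program step by step:
Start: pos=(7,6), heading=225, pen down
PU: pen up
RT 180: heading 225 -> 45
LT 90: heading 45 -> 135
PU: pen up
PD: pen down
FD 20: (7,6) -> (-7.142,20.142) [heading=135, draw]
FD 8: (-7.142,20.142) -> (-12.799,25.799) [heading=135, draw]
LT 135: heading 135 -> 270
Final: pos=(-12.799,25.799), heading=270, 2 segment(s) drawn
Segments drawn: 2

Answer: 2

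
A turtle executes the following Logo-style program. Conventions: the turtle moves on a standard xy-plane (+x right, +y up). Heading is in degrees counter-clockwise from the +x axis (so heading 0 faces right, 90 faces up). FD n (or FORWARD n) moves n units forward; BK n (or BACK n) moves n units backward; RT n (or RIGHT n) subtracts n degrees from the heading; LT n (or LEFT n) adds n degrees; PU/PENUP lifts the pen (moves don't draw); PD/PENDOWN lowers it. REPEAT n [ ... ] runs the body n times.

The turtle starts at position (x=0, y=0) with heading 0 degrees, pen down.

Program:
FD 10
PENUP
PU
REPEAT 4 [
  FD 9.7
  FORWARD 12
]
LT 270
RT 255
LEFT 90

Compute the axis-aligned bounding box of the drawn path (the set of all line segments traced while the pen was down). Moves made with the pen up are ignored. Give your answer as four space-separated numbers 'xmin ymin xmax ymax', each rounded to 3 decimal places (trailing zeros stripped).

Executing turtle program step by step:
Start: pos=(0,0), heading=0, pen down
FD 10: (0,0) -> (10,0) [heading=0, draw]
PU: pen up
PU: pen up
REPEAT 4 [
  -- iteration 1/4 --
  FD 9.7: (10,0) -> (19.7,0) [heading=0, move]
  FD 12: (19.7,0) -> (31.7,0) [heading=0, move]
  -- iteration 2/4 --
  FD 9.7: (31.7,0) -> (41.4,0) [heading=0, move]
  FD 12: (41.4,0) -> (53.4,0) [heading=0, move]
  -- iteration 3/4 --
  FD 9.7: (53.4,0) -> (63.1,0) [heading=0, move]
  FD 12: (63.1,0) -> (75.1,0) [heading=0, move]
  -- iteration 4/4 --
  FD 9.7: (75.1,0) -> (84.8,0) [heading=0, move]
  FD 12: (84.8,0) -> (96.8,0) [heading=0, move]
]
LT 270: heading 0 -> 270
RT 255: heading 270 -> 15
LT 90: heading 15 -> 105
Final: pos=(96.8,0), heading=105, 1 segment(s) drawn

Segment endpoints: x in {0, 10}, y in {0}
xmin=0, ymin=0, xmax=10, ymax=0

Answer: 0 0 10 0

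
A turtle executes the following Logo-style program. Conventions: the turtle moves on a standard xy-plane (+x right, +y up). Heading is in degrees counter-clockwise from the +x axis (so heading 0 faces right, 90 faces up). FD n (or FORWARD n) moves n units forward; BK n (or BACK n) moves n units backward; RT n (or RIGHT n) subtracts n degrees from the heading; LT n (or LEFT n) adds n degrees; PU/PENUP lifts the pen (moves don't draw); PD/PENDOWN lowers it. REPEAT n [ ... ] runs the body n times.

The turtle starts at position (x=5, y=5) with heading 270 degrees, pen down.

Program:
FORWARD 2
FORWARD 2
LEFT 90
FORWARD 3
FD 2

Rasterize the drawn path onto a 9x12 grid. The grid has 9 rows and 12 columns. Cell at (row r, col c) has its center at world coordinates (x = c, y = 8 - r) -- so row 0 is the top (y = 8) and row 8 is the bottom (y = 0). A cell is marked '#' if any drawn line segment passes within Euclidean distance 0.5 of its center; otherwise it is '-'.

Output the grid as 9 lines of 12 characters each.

Segment 0: (5,5) -> (5,3)
Segment 1: (5,3) -> (5,1)
Segment 2: (5,1) -> (8,1)
Segment 3: (8,1) -> (10,1)

Answer: ------------
------------
------------
-----#------
-----#------
-----#------
-----#------
-----######-
------------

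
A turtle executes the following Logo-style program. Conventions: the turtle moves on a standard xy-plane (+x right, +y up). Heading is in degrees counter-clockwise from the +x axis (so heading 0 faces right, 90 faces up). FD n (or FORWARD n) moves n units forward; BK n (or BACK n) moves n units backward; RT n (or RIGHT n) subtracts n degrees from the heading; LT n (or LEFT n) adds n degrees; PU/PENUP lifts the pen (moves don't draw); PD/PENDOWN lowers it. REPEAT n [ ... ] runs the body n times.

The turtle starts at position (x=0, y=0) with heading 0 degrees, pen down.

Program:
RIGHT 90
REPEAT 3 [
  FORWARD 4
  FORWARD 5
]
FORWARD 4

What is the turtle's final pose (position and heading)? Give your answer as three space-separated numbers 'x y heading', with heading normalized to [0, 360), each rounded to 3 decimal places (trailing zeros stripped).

Answer: 0 -31 270

Derivation:
Executing turtle program step by step:
Start: pos=(0,0), heading=0, pen down
RT 90: heading 0 -> 270
REPEAT 3 [
  -- iteration 1/3 --
  FD 4: (0,0) -> (0,-4) [heading=270, draw]
  FD 5: (0,-4) -> (0,-9) [heading=270, draw]
  -- iteration 2/3 --
  FD 4: (0,-9) -> (0,-13) [heading=270, draw]
  FD 5: (0,-13) -> (0,-18) [heading=270, draw]
  -- iteration 3/3 --
  FD 4: (0,-18) -> (0,-22) [heading=270, draw]
  FD 5: (0,-22) -> (0,-27) [heading=270, draw]
]
FD 4: (0,-27) -> (0,-31) [heading=270, draw]
Final: pos=(0,-31), heading=270, 7 segment(s) drawn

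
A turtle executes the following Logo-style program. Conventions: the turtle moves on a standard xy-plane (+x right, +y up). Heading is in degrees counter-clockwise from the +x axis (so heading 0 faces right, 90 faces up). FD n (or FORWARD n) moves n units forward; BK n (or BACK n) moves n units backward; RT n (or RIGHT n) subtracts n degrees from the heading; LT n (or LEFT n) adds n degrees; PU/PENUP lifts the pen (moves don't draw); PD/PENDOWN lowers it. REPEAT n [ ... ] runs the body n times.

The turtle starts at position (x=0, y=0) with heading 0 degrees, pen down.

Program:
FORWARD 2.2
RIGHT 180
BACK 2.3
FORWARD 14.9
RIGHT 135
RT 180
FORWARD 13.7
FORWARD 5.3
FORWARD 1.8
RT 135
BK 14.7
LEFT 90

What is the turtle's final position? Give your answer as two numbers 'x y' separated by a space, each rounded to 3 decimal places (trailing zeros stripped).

Answer: -25.108 -29.408

Derivation:
Executing turtle program step by step:
Start: pos=(0,0), heading=0, pen down
FD 2.2: (0,0) -> (2.2,0) [heading=0, draw]
RT 180: heading 0 -> 180
BK 2.3: (2.2,0) -> (4.5,0) [heading=180, draw]
FD 14.9: (4.5,0) -> (-10.4,0) [heading=180, draw]
RT 135: heading 180 -> 45
RT 180: heading 45 -> 225
FD 13.7: (-10.4,0) -> (-20.087,-9.687) [heading=225, draw]
FD 5.3: (-20.087,-9.687) -> (-23.835,-13.435) [heading=225, draw]
FD 1.8: (-23.835,-13.435) -> (-25.108,-14.708) [heading=225, draw]
RT 135: heading 225 -> 90
BK 14.7: (-25.108,-14.708) -> (-25.108,-29.408) [heading=90, draw]
LT 90: heading 90 -> 180
Final: pos=(-25.108,-29.408), heading=180, 7 segment(s) drawn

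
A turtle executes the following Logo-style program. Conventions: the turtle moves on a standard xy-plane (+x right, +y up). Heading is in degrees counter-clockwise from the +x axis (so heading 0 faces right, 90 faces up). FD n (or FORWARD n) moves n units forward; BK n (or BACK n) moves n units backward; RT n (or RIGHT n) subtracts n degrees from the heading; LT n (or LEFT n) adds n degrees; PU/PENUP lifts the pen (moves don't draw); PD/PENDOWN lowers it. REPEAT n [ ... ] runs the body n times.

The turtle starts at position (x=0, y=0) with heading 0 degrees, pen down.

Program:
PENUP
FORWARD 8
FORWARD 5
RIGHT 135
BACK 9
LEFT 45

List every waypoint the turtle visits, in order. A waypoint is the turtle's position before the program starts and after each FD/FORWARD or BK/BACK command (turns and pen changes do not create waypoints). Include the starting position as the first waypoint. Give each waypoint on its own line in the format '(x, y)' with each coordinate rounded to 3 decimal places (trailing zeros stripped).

Answer: (0, 0)
(8, 0)
(13, 0)
(19.364, 6.364)

Derivation:
Executing turtle program step by step:
Start: pos=(0,0), heading=0, pen down
PU: pen up
FD 8: (0,0) -> (8,0) [heading=0, move]
FD 5: (8,0) -> (13,0) [heading=0, move]
RT 135: heading 0 -> 225
BK 9: (13,0) -> (19.364,6.364) [heading=225, move]
LT 45: heading 225 -> 270
Final: pos=(19.364,6.364), heading=270, 0 segment(s) drawn
Waypoints (4 total):
(0, 0)
(8, 0)
(13, 0)
(19.364, 6.364)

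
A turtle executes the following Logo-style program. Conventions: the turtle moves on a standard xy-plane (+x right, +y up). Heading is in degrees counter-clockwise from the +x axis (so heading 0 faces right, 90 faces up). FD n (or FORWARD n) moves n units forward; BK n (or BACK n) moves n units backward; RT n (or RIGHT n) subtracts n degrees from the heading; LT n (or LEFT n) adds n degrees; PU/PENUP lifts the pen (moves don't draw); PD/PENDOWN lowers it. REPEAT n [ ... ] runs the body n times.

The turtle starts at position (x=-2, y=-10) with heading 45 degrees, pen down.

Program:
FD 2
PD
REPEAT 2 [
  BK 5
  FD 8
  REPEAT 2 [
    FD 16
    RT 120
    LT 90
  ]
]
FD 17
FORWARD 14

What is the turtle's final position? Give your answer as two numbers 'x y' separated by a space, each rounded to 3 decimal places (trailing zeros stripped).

Answer: 65.994 -37.185

Derivation:
Executing turtle program step by step:
Start: pos=(-2,-10), heading=45, pen down
FD 2: (-2,-10) -> (-0.586,-8.586) [heading=45, draw]
PD: pen down
REPEAT 2 [
  -- iteration 1/2 --
  BK 5: (-0.586,-8.586) -> (-4.121,-12.121) [heading=45, draw]
  FD 8: (-4.121,-12.121) -> (1.536,-6.464) [heading=45, draw]
  REPEAT 2 [
    -- iteration 1/2 --
    FD 16: (1.536,-6.464) -> (12.849,4.849) [heading=45, draw]
    RT 120: heading 45 -> 285
    LT 90: heading 285 -> 15
    -- iteration 2/2 --
    FD 16: (12.849,4.849) -> (28.304,8.99) [heading=15, draw]
    RT 120: heading 15 -> 255
    LT 90: heading 255 -> 345
  ]
  -- iteration 2/2 --
  BK 5: (28.304,8.99) -> (23.474,10.284) [heading=345, draw]
  FD 8: (23.474,10.284) -> (31.202,8.214) [heading=345, draw]
  REPEAT 2 [
    -- iteration 1/2 --
    FD 16: (31.202,8.214) -> (46.657,4.073) [heading=345, draw]
    RT 120: heading 345 -> 225
    LT 90: heading 225 -> 315
    -- iteration 2/2 --
    FD 16: (46.657,4.073) -> (57.97,-7.241) [heading=315, draw]
    RT 120: heading 315 -> 195
    LT 90: heading 195 -> 285
  ]
]
FD 17: (57.97,-7.241) -> (62.37,-23.662) [heading=285, draw]
FD 14: (62.37,-23.662) -> (65.994,-37.185) [heading=285, draw]
Final: pos=(65.994,-37.185), heading=285, 11 segment(s) drawn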